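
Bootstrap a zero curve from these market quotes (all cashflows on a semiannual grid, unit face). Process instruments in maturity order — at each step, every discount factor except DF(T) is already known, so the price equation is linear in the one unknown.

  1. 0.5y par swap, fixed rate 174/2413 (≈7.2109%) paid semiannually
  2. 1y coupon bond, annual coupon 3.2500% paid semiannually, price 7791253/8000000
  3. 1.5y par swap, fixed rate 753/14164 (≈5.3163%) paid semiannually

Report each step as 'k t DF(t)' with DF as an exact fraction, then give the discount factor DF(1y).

step 1 [0.5y] swap r/2=87/2413: DF=(1 − 87/2413·(0))/(1+87/2413) = 2413/2500 ≈ 0.965200
step 2 [1y] bond c/2=13/800: DF=(7791253/8000000 − 13/800·(0.965200))/(1+13/800) = 9429/10000 ≈ 0.942900
step 3 [1.5y] swap r/2=753/28328: DF=(1 − 753/28328·(0.965200+0.942900))/(1+753/28328) = 9247/10000 ≈ 0.924700

1 1/2 2413/2500
2 1 9429/10000
3 3/2 9247/10000
DF(1y) = 9429/10000 ≈ 0.942900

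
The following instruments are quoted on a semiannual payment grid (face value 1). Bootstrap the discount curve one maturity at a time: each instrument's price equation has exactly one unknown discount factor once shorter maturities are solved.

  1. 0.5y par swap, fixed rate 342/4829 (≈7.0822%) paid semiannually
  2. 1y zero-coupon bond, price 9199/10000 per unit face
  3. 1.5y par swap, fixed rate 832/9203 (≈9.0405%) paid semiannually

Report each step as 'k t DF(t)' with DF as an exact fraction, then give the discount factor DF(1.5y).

step 1 [0.5y] swap r/2=171/4829: DF=(1 − 171/4829·(0))/(1+171/4829) = 4829/5000 ≈ 0.965800
step 2 [1y] zero: DF = P = 9199/10000 ≈ 0.919900
step 3 [1.5y] swap r/2=416/9203: DF=(1 − 416/9203·(0.965800+0.919900))/(1+416/9203) = 547/625 ≈ 0.875200

1 1/2 4829/5000
2 1 9199/10000
3 3/2 547/625
DF(1.5y) = 547/625 ≈ 0.875200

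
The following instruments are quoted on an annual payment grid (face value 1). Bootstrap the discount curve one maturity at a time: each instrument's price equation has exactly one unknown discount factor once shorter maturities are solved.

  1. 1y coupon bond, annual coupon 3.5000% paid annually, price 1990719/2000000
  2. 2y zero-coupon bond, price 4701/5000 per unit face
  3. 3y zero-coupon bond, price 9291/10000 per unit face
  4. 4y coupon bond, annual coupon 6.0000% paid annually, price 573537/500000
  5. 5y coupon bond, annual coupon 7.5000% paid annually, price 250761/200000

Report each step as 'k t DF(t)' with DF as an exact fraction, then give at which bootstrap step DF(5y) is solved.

step 1 [1y] bond c/1=7/200: DF=(1990719/2000000 − 7/200·(0))/(1+7/200) = 9617/10000 ≈ 0.961700
step 2 [2y] zero: DF = P = 4701/5000 ≈ 0.940200
step 3 [3y] zero: DF = P = 9291/10000 ≈ 0.929100
step 4 [4y] bond c/1=3/50: DF=(573537/500000 − 3/50·(0.961700+0.940200+0.929100))/(1+3/50) = 9219/10000 ≈ 0.921900
step 5 [5y] bond c/1=3/40: DF=(250761/200000 − 3/40·(0.961700+0.940200+0.929100+0.921900))/(1+3/40) = 1809/2000 ≈ 0.904500

1 1 9617/10000
2 2 4701/5000
3 3 9291/10000
4 4 9219/10000
5 5 1809/2000
DF(5y) is solved at step 5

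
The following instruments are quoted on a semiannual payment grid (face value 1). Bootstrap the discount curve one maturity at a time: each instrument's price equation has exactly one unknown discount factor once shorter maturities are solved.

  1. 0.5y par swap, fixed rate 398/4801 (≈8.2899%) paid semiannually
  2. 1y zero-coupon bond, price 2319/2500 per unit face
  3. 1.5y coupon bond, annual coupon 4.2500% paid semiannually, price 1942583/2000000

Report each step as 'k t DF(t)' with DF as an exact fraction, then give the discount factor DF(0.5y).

1 1/2 4801/5000
2 1 2319/2500
3 3/2 4559/5000
DF(0.5y) = 4801/5000 ≈ 0.960200

step 1 [0.5y] swap r/2=199/4801: DF=(1 − 199/4801·(0))/(1+199/4801) = 4801/5000 ≈ 0.960200
step 2 [1y] zero: DF = P = 2319/2500 ≈ 0.927600
step 3 [1.5y] bond c/2=17/800: DF=(1942583/2000000 − 17/800·(0.960200+0.927600))/(1+17/800) = 4559/5000 ≈ 0.911800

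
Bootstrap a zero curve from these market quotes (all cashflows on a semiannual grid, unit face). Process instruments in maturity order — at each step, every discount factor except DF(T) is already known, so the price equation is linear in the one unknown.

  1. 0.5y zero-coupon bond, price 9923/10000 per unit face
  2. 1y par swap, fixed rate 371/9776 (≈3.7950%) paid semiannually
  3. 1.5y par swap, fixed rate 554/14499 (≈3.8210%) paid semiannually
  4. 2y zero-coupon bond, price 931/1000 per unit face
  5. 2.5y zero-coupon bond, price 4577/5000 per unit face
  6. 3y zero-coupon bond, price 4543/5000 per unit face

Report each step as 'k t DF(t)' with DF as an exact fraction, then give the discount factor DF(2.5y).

step 1 [0.5y] zero: DF = P = 9923/10000 ≈ 0.992300
step 2 [1y] swap r/2=371/19552: DF=(1 − 371/19552·(0.992300))/(1+371/19552) = 9629/10000 ≈ 0.962900
step 3 [1.5y] swap r/2=277/14499: DF=(1 − 277/14499·(0.992300+0.962900))/(1+277/14499) = 4723/5000 ≈ 0.944600
step 4 [2y] zero: DF = P = 931/1000 ≈ 0.931000
step 5 [2.5y] zero: DF = P = 4577/5000 ≈ 0.915400
step 6 [3y] zero: DF = P = 4543/5000 ≈ 0.908600

1 1/2 9923/10000
2 1 9629/10000
3 3/2 4723/5000
4 2 931/1000
5 5/2 4577/5000
6 3 4543/5000
DF(2.5y) = 4577/5000 ≈ 0.915400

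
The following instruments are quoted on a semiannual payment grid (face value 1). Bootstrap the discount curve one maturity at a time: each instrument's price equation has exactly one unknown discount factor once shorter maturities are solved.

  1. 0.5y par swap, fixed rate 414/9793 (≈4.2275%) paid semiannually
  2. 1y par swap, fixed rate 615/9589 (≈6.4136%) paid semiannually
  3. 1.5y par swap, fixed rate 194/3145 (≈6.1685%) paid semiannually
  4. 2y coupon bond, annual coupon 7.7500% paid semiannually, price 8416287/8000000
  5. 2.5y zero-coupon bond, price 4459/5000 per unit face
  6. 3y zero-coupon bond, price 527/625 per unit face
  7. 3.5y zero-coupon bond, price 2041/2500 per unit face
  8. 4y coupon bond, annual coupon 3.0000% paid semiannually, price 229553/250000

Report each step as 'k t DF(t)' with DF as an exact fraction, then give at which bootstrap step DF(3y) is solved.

1 1/2 9793/10000
2 1 1877/2000
3 3/2 9127/10000
4 2 567/625
5 5/2 4459/5000
6 3 527/625
7 7/2 2041/2500
8 4 8117/10000
DF(3y) is solved at step 6

step 1 [0.5y] swap r/2=207/9793: DF=(1 − 207/9793·(0))/(1+207/9793) = 9793/10000 ≈ 0.979300
step 2 [1y] swap r/2=615/19178: DF=(1 − 615/19178·(0.979300))/(1+615/19178) = 1877/2000 ≈ 0.938500
step 3 [1.5y] swap r/2=97/3145: DF=(1 − 97/3145·(0.979300+0.938500))/(1+97/3145) = 9127/10000 ≈ 0.912700
step 4 [2y] bond c/2=31/800: DF=(8416287/8000000 − 31/800·(0.979300+0.938500+0.912700))/(1+31/800) = 567/625 ≈ 0.907200
step 5 [2.5y] zero: DF = P = 4459/5000 ≈ 0.891800
step 6 [3y] zero: DF = P = 527/625 ≈ 0.843200
step 7 [3.5y] zero: DF = P = 2041/2500 ≈ 0.816400
step 8 [4y] bond c/2=3/200: DF=(229553/250000 − 3/200·(0.979300+0.938500+0.912700+0.907200+0.891800+0.843200+0.816400))/(1+3/200) = 8117/10000 ≈ 0.811700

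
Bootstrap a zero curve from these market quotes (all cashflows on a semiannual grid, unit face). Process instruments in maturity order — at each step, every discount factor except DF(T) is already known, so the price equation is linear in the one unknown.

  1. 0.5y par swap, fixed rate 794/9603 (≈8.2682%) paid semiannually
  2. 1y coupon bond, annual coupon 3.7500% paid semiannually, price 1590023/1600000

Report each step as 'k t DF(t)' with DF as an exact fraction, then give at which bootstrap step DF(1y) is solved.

1 1/2 9603/10000
2 1 4789/5000
DF(1y) is solved at step 2

step 1 [0.5y] swap r/2=397/9603: DF=(1 − 397/9603·(0))/(1+397/9603) = 9603/10000 ≈ 0.960300
step 2 [1y] bond c/2=3/160: DF=(1590023/1600000 − 3/160·(0.960300))/(1+3/160) = 4789/5000 ≈ 0.957800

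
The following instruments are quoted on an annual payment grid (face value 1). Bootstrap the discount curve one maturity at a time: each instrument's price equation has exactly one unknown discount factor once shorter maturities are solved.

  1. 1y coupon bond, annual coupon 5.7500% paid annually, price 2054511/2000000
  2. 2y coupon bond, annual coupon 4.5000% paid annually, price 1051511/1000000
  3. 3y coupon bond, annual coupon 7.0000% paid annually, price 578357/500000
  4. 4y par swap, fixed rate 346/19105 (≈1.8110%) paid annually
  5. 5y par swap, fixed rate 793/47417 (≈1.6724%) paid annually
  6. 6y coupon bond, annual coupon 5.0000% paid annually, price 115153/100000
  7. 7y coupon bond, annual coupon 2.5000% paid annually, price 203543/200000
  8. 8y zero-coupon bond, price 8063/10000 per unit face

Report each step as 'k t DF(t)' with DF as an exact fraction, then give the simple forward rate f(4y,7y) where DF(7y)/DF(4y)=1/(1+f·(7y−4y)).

1 1 4857/5000
2 2 2411/2500
3 3 1193/1250
4 4 2327/2500
5 5 9207/10000
6 6 8709/10000
7 7 107/125
8 8 8063/10000
f(4y,7y) = ((2327/2500)/(107/125) − 1)/(3) = 187/6420 ≈ 2.9128%

step 1 [1y] bond c/1=23/400: DF=(2054511/2000000 − 23/400·(0))/(1+23/400) = 4857/5000 ≈ 0.971400
step 2 [2y] bond c/1=9/200: DF=(1051511/1000000 − 9/200·(0.971400))/(1+9/200) = 2411/2500 ≈ 0.964400
step 3 [3y] bond c/1=7/100: DF=(578357/500000 − 7/100·(0.971400+0.964400))/(1+7/100) = 1193/1250 ≈ 0.954400
step 4 [4y] swap r/1=346/19105: DF=(1 − 346/19105·(0.971400+0.964400+0.954400))/(1+346/19105) = 2327/2500 ≈ 0.930800
step 5 [5y] swap r/1=793/47417: DF=(1 − 793/47417·(0.971400+0.964400+0.954400+0.930800))/(1+793/47417) = 9207/10000 ≈ 0.920700
step 6 [6y] bond c/1=1/20: DF=(115153/100000 − 1/20·(0.971400+0.964400+0.954400+0.930800+0.920700))/(1+1/20) = 8709/10000 ≈ 0.870900
step 7 [7y] bond c/1=1/40: DF=(203543/200000 − 1/40·(0.971400+0.964400+0.954400+0.930800+0.920700+0.870900))/(1+1/40) = 107/125 ≈ 0.856000
step 8 [8y] zero: DF = P = 8063/10000 ≈ 0.806300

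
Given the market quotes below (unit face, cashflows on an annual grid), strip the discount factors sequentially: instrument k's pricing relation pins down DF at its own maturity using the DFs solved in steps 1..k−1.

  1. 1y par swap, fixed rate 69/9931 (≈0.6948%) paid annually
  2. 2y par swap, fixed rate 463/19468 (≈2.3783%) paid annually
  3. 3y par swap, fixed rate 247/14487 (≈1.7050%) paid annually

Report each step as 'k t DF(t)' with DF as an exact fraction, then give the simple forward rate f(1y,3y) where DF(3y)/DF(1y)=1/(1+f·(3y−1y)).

step 1 [1y] swap r/1=69/9931: DF=(1 − 69/9931·(0))/(1+69/9931) = 9931/10000 ≈ 0.993100
step 2 [2y] swap r/1=463/19468: DF=(1 − 463/19468·(0.993100))/(1+463/19468) = 9537/10000 ≈ 0.953700
step 3 [3y] swap r/1=247/14487: DF=(1 − 247/14487·(0.993100+0.953700))/(1+247/14487) = 4753/5000 ≈ 0.950600

1 1 9931/10000
2 2 9537/10000
3 3 4753/5000
f(1y,3y) = ((9931/10000)/(4753/5000) − 1)/(2) = 425/19012 ≈ 2.2354%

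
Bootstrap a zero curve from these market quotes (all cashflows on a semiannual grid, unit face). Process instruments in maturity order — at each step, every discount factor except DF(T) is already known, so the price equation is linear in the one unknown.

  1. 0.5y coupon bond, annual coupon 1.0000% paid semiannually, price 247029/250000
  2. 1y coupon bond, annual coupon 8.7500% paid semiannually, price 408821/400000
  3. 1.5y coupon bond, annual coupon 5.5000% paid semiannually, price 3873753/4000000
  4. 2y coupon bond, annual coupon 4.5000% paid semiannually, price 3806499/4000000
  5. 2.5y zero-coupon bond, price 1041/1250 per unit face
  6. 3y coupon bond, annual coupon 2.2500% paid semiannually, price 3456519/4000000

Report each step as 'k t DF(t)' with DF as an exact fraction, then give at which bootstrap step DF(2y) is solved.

1 1/2 1229/1250
2 1 469/500
3 3/2 8911/10000
4 2 543/625
5 5/2 1041/1250
6 3 8043/10000
DF(2y) is solved at step 4

step 1 [0.5y] bond c/2=1/200: DF=(247029/250000 − 1/200·(0))/(1+1/200) = 1229/1250 ≈ 0.983200
step 2 [1y] bond c/2=7/160: DF=(408821/400000 − 7/160·(0.983200))/(1+7/160) = 469/500 ≈ 0.938000
step 3 [1.5y] bond c/2=11/400: DF=(3873753/4000000 − 11/400·(0.983200+0.938000))/(1+11/400) = 8911/10000 ≈ 0.891100
step 4 [2y] bond c/2=9/400: DF=(3806499/4000000 − 9/400·(0.983200+0.938000+0.891100))/(1+9/400) = 543/625 ≈ 0.868800
step 5 [2.5y] zero: DF = P = 1041/1250 ≈ 0.832800
step 6 [3y] bond c/2=9/800: DF=(3456519/4000000 − 9/800·(0.983200+0.938000+0.891100+0.868800+0.832800))/(1+9/800) = 8043/10000 ≈ 0.804300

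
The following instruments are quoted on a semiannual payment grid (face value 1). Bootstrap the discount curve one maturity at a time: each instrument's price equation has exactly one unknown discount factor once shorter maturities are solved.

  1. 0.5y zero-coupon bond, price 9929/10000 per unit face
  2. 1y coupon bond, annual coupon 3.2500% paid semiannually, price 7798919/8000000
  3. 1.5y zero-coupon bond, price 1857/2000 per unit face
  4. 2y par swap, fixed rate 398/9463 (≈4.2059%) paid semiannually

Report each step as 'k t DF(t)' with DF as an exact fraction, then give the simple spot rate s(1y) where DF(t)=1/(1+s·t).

1 1/2 9929/10000
2 1 4717/5000
3 3/2 1857/2000
4 2 2301/2500
s(1y) = (1/(4717/5000) − 1)/(1) = 283/4717 ≈ 5.9996%

step 1 [0.5y] zero: DF = P = 9929/10000 ≈ 0.992900
step 2 [1y] bond c/2=13/800: DF=(7798919/8000000 − 13/800·(0.992900))/(1+13/800) = 4717/5000 ≈ 0.943400
step 3 [1.5y] zero: DF = P = 1857/2000 ≈ 0.928500
step 4 [2y] swap r/2=199/9463: DF=(1 − 199/9463·(0.992900+0.943400+0.928500))/(1+199/9463) = 2301/2500 ≈ 0.920400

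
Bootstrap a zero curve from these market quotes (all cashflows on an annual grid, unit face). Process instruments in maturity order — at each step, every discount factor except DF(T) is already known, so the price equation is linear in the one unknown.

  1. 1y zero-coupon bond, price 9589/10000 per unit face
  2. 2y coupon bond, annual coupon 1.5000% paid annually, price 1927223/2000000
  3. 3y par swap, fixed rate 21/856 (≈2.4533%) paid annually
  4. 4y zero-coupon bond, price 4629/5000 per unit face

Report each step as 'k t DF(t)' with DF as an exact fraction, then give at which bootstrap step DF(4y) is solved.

1 1 9589/10000
2 2 1169/1250
3 3 9307/10000
4 4 4629/5000
DF(4y) is solved at step 4

step 1 [1y] zero: DF = P = 9589/10000 ≈ 0.958900
step 2 [2y] bond c/1=3/200: DF=(1927223/2000000 − 3/200·(0.958900))/(1+3/200) = 1169/1250 ≈ 0.935200
step 3 [3y] swap r/1=21/856: DF=(1 − 21/856·(0.958900+0.935200))/(1+21/856) = 9307/10000 ≈ 0.930700
step 4 [4y] zero: DF = P = 4629/5000 ≈ 0.925800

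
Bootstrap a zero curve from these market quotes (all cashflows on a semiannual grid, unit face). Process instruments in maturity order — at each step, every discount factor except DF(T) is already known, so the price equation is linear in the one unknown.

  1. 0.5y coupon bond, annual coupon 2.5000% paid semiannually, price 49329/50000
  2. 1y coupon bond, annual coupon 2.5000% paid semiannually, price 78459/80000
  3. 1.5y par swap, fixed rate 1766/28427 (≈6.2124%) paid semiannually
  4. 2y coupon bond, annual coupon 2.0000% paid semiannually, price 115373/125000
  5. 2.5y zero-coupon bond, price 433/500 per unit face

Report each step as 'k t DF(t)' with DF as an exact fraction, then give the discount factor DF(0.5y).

1 1/2 609/625
2 1 4783/5000
3 3/2 9117/10000
4 2 8857/10000
5 5/2 433/500
DF(0.5y) = 609/625 ≈ 0.974400

step 1 [0.5y] bond c/2=1/80: DF=(49329/50000 − 1/80·(0))/(1+1/80) = 609/625 ≈ 0.974400
step 2 [1y] bond c/2=1/80: DF=(78459/80000 − 1/80·(0.974400))/(1+1/80) = 4783/5000 ≈ 0.956600
step 3 [1.5y] swap r/2=883/28427: DF=(1 − 883/28427·(0.974400+0.956600))/(1+883/28427) = 9117/10000 ≈ 0.911700
step 4 [2y] bond c/2=1/100: DF=(115373/125000 − 1/100·(0.974400+0.956600+0.911700))/(1+1/100) = 8857/10000 ≈ 0.885700
step 5 [2.5y] zero: DF = P = 433/500 ≈ 0.866000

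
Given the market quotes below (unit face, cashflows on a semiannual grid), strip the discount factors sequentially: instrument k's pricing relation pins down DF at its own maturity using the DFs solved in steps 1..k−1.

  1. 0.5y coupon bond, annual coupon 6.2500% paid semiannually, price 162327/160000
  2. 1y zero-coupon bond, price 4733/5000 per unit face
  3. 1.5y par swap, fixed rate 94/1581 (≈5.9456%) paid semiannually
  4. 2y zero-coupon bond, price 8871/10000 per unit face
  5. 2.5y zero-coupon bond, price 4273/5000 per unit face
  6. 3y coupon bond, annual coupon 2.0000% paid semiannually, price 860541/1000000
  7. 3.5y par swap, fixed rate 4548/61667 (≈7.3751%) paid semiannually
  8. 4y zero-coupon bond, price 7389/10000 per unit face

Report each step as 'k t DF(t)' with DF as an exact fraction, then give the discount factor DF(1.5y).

step 1 [0.5y] bond c/2=1/32: DF=(162327/160000 − 1/32·(0))/(1+1/32) = 4919/5000 ≈ 0.983800
step 2 [1y] zero: DF = P = 4733/5000 ≈ 0.946600
step 3 [1.5y] swap r/2=47/1581: DF=(1 − 47/1581·(0.983800+0.946600))/(1+47/1581) = 4577/5000 ≈ 0.915400
step 4 [2y] zero: DF = P = 8871/10000 ≈ 0.887100
step 5 [2.5y] zero: DF = P = 4273/5000 ≈ 0.854600
step 6 [3y] bond c/2=1/100: DF=(860541/1000000 − 1/100·(0.983800+0.946600+0.915400+0.887100+0.854600))/(1+1/100) = 4033/5000 ≈ 0.806600
step 7 [3.5y] swap r/2=2274/61667: DF=(1 − 2274/61667·(0.983800+0.946600+0.915400+0.887100+0.854600+0.806600))/(1+2274/61667) = 3863/5000 ≈ 0.772600
step 8 [4y] zero: DF = P = 7389/10000 ≈ 0.738900

1 1/2 4919/5000
2 1 4733/5000
3 3/2 4577/5000
4 2 8871/10000
5 5/2 4273/5000
6 3 4033/5000
7 7/2 3863/5000
8 4 7389/10000
DF(1.5y) = 4577/5000 ≈ 0.915400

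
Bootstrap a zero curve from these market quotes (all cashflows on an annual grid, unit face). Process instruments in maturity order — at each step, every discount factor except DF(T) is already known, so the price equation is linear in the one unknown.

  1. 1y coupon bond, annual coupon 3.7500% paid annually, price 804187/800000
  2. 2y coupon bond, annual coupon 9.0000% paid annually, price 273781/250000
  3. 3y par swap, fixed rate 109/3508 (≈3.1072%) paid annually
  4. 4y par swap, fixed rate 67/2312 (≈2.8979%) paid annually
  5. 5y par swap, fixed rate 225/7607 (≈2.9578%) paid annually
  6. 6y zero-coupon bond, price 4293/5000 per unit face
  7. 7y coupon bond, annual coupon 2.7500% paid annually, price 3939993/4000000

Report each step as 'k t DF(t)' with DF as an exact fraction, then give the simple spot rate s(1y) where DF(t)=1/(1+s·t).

step 1 [1y] bond c/1=3/80: DF=(804187/800000 − 3/80·(0))/(1+3/80) = 9689/10000 ≈ 0.968900
step 2 [2y] bond c/1=9/100: DF=(273781/250000 − 9/100·(0.968900))/(1+9/100) = 9247/10000 ≈ 0.924700
step 3 [3y] swap r/1=109/3508: DF=(1 − 109/3508·(0.968900+0.924700))/(1+109/3508) = 1141/1250 ≈ 0.912800
step 4 [4y] swap r/1=67/2312: DF=(1 − 67/2312·(0.968900+0.924700+0.912800))/(1+67/2312) = 558/625 ≈ 0.892800
step 5 [5y] swap r/1=225/7607: DF=(1 − 225/7607·(0.968900+0.924700+0.912800+0.892800))/(1+225/7607) = 173/200 ≈ 0.865000
step 6 [6y] zero: DF = P = 4293/5000 ≈ 0.858600
step 7 [7y] bond c/1=11/400: DF=(3939993/4000000 − 11/400·(0.968900+0.924700+0.912800+0.892800+0.865000+0.858600))/(1+11/400) = 1627/2000 ≈ 0.813500

1 1 9689/10000
2 2 9247/10000
3 3 1141/1250
4 4 558/625
5 5 173/200
6 6 4293/5000
7 7 1627/2000
s(1y) = (1/(9689/10000) − 1)/(1) = 311/9689 ≈ 3.2098%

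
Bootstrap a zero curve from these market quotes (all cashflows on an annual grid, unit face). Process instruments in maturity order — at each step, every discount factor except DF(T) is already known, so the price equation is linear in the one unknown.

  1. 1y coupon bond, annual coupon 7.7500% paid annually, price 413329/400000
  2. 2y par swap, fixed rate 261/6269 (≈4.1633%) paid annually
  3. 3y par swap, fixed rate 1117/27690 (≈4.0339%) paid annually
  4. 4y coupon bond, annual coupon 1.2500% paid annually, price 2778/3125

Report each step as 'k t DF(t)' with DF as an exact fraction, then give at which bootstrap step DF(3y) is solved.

step 1 [1y] bond c/1=31/400: DF=(413329/400000 − 31/400·(0))/(1+31/400) = 959/1000 ≈ 0.959000
step 2 [2y] swap r/1=261/6269: DF=(1 − 261/6269·(0.959000))/(1+261/6269) = 9217/10000 ≈ 0.921700
step 3 [3y] swap r/1=1117/27690: DF=(1 − 1117/27690·(0.959000+0.921700))/(1+1117/27690) = 8883/10000 ≈ 0.888300
step 4 [4y] bond c/1=1/80: DF=(2778/3125 − 1/80·(0.959000+0.921700+0.888300))/(1+1/80) = 4219/5000 ≈ 0.843800

1 1 959/1000
2 2 9217/10000
3 3 8883/10000
4 4 4219/5000
DF(3y) is solved at step 3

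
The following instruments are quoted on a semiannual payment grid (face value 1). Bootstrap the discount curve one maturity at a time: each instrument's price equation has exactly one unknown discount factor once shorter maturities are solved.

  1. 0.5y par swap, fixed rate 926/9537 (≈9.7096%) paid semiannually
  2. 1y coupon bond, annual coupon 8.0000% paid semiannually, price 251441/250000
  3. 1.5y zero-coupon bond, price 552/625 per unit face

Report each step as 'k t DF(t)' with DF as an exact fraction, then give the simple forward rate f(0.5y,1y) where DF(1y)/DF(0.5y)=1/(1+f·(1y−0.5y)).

step 1 [0.5y] swap r/2=463/9537: DF=(1 − 463/9537·(0))/(1+463/9537) = 9537/10000 ≈ 0.953700
step 2 [1y] bond c/2=1/25: DF=(251441/250000 − 1/25·(0.953700))/(1+1/25) = 1163/1250 ≈ 0.930400
step 3 [1.5y] zero: DF = P = 552/625 ≈ 0.883200

1 1/2 9537/10000
2 1 1163/1250
3 3/2 552/625
f(0.5y,1y) = ((9537/10000)/(1163/1250) − 1)/(1/2) = 233/4652 ≈ 5.0086%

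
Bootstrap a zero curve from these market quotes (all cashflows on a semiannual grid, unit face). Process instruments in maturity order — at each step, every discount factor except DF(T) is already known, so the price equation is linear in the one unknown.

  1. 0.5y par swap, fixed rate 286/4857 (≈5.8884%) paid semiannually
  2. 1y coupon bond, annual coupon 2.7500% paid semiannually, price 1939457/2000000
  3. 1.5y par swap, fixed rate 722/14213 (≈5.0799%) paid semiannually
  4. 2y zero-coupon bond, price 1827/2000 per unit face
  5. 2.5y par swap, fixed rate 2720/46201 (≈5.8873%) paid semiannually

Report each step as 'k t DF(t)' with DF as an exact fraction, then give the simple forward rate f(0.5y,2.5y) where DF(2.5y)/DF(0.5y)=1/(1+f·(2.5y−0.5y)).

step 1 [0.5y] swap r/2=143/4857: DF=(1 − 143/4857·(0))/(1+143/4857) = 4857/5000 ≈ 0.971400
step 2 [1y] bond c/2=11/800: DF=(1939457/2000000 − 11/800·(0.971400))/(1+11/800) = 4717/5000 ≈ 0.943400
step 3 [1.5y] swap r/2=361/14213: DF=(1 − 361/14213·(0.971400+0.943400))/(1+361/14213) = 4639/5000 ≈ 0.927800
step 4 [2y] zero: DF = P = 1827/2000 ≈ 0.913500
step 5 [2.5y] swap r/2=1360/46201: DF=(1 − 1360/46201·(0.971400+0.943400+0.927800+0.913500))/(1+1360/46201) = 108/125 ≈ 0.864000

1 1/2 4857/5000
2 1 4717/5000
3 3/2 4639/5000
4 2 1827/2000
5 5/2 108/125
f(0.5y,2.5y) = ((4857/5000)/(108/125) − 1)/(2) = 179/2880 ≈ 6.2153%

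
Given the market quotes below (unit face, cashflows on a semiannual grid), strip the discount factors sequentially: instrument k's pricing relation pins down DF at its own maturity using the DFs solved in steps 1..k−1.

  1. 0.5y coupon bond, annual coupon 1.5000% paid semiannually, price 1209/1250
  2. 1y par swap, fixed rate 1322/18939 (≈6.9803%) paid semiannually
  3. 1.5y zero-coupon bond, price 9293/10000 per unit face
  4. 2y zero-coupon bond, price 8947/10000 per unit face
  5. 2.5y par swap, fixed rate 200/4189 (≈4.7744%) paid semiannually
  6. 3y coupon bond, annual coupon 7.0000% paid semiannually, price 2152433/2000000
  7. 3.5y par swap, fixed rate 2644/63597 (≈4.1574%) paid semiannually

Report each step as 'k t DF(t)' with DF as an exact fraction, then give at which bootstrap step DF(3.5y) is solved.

step 1 [0.5y] bond c/2=3/400: DF=(1209/1250 − 3/400·(0))/(1+3/400) = 24/25 ≈ 0.960000
step 2 [1y] swap r/2=661/18939: DF=(1 − 661/18939·(0.960000))/(1+661/18939) = 9339/10000 ≈ 0.933900
step 3 [1.5y] zero: DF = P = 9293/10000 ≈ 0.929300
step 4 [2y] zero: DF = P = 8947/10000 ≈ 0.894700
step 5 [2.5y] swap r/2=100/4189: DF=(1 − 100/4189·(0.960000+0.933900+0.929300+0.894700))/(1+100/4189) = 89/100 ≈ 0.890000
step 6 [3y] bond c/2=7/200: DF=(2152433/2000000 − 7/200·(0.960000+0.933900+0.929300+0.894700+0.890000))/(1+7/200) = 221/250 ≈ 0.884000
step 7 [3.5y] swap r/2=1322/63597: DF=(1 − 1322/63597·(0.960000+0.933900+0.929300+0.894700+0.890000+0.884000))/(1+1322/63597) = 4339/5000 ≈ 0.867800

1 1/2 24/25
2 1 9339/10000
3 3/2 9293/10000
4 2 8947/10000
5 5/2 89/100
6 3 221/250
7 7/2 4339/5000
DF(3.5y) is solved at step 7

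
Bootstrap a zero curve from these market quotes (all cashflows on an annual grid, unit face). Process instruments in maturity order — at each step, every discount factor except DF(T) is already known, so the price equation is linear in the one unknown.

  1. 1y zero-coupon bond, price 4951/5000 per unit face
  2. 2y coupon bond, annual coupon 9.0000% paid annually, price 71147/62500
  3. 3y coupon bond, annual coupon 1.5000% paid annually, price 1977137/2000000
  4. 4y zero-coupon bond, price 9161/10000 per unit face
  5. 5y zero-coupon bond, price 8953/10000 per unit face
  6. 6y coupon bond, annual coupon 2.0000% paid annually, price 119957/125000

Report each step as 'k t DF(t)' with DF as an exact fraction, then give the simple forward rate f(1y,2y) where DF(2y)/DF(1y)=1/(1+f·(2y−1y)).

step 1 [1y] zero: DF = P = 4951/5000 ≈ 0.990200
step 2 [2y] bond c/1=9/100: DF=(71147/62500 − 9/100·(0.990200))/(1+9/100) = 4813/5000 ≈ 0.962600
step 3 [3y] bond c/1=3/200: DF=(1977137/2000000 − 3/200·(0.990200+0.962600))/(1+3/200) = 9451/10000 ≈ 0.945100
step 4 [4y] zero: DF = P = 9161/10000 ≈ 0.916100
step 5 [5y] zero: DF = P = 8953/10000 ≈ 0.895300
step 6 [6y] bond c/1=1/50: DF=(119957/125000 − 1/50·(0.990200+0.962600+0.945100+0.916100+0.895300))/(1+1/50) = 1697/2000 ≈ 0.848500

1 1 4951/5000
2 2 4813/5000
3 3 9451/10000
4 4 9161/10000
5 5 8953/10000
6 6 1697/2000
f(1y,2y) = ((4951/5000)/(4813/5000) − 1)/(1) = 138/4813 ≈ 2.8672%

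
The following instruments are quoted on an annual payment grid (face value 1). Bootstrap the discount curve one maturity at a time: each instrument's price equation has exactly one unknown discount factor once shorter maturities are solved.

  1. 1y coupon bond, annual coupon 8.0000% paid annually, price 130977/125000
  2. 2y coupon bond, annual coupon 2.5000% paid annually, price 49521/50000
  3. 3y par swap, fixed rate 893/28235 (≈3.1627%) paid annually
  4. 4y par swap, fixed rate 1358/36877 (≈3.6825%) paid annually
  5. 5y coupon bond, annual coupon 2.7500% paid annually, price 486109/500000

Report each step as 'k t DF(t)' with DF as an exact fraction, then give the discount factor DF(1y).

step 1 [1y] bond c/1=2/25: DF=(130977/125000 − 2/25·(0))/(1+2/25) = 4851/5000 ≈ 0.970200
step 2 [2y] bond c/1=1/40: DF=(49521/50000 − 1/40·(0.970200))/(1+1/40) = 4713/5000 ≈ 0.942600
step 3 [3y] swap r/1=893/28235: DF=(1 − 893/28235·(0.970200+0.942600))/(1+893/28235) = 9107/10000 ≈ 0.910700
step 4 [4y] swap r/1=1358/36877: DF=(1 − 1358/36877·(0.970200+0.942600+0.910700))/(1+1358/36877) = 4321/5000 ≈ 0.864200
step 5 [5y] bond c/1=11/400: DF=(486109/500000 − 11/400·(0.970200+0.942600+0.910700+0.864200))/(1+11/400) = 339/400 ≈ 0.847500

1 1 4851/5000
2 2 4713/5000
3 3 9107/10000
4 4 4321/5000
5 5 339/400
DF(1y) = 4851/5000 ≈ 0.970200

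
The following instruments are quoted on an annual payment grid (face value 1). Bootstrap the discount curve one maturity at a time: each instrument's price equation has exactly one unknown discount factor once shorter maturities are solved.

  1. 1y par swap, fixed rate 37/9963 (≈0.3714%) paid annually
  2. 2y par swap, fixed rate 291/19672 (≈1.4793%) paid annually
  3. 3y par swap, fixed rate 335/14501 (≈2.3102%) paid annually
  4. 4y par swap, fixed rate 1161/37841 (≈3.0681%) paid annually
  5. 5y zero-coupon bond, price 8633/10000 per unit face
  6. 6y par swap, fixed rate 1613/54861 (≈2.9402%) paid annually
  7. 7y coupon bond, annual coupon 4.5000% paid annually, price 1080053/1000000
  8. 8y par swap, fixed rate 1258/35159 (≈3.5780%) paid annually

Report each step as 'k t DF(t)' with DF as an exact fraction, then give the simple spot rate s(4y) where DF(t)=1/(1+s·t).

1 1 9963/10000
2 2 9709/10000
3 3 933/1000
4 4 8839/10000
5 5 8633/10000
6 6 8387/10000
7 7 7973/10000
8 8 1871/2500
s(4y) = (1/(8839/10000) − 1)/(4) = 1161/35356 ≈ 3.2837%

step 1 [1y] swap r/1=37/9963: DF=(1 − 37/9963·(0))/(1+37/9963) = 9963/10000 ≈ 0.996300
step 2 [2y] swap r/1=291/19672: DF=(1 − 291/19672·(0.996300))/(1+291/19672) = 9709/10000 ≈ 0.970900
step 3 [3y] swap r/1=335/14501: DF=(1 − 335/14501·(0.996300+0.970900))/(1+335/14501) = 933/1000 ≈ 0.933000
step 4 [4y] swap r/1=1161/37841: DF=(1 − 1161/37841·(0.996300+0.970900+0.933000))/(1+1161/37841) = 8839/10000 ≈ 0.883900
step 5 [5y] zero: DF = P = 8633/10000 ≈ 0.863300
step 6 [6y] swap r/1=1613/54861: DF=(1 − 1613/54861·(0.996300+0.970900+0.933000+0.883900+0.863300))/(1+1613/54861) = 8387/10000 ≈ 0.838700
step 7 [7y] bond c/1=9/200: DF=(1080053/1000000 − 9/200·(0.996300+0.970900+0.933000+0.883900+0.863300+0.838700))/(1+9/200) = 7973/10000 ≈ 0.797300
step 8 [8y] swap r/1=1258/35159: DF=(1 − 1258/35159·(0.996300+0.970900+0.933000+0.883900+0.863300+0.838700+0.797300))/(1+1258/35159) = 1871/2500 ≈ 0.748400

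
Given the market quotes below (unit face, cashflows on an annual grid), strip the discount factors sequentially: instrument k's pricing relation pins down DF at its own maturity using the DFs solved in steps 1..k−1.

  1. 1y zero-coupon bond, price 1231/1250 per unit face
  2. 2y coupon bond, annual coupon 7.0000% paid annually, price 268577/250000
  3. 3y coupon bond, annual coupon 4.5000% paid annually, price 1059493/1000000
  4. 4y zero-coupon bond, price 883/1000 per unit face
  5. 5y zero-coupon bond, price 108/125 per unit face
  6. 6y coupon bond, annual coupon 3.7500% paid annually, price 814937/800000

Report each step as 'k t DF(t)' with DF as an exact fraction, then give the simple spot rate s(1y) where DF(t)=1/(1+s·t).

step 1 [1y] zero: DF = P = 1231/1250 ≈ 0.984800
step 2 [2y] bond c/1=7/100: DF=(268577/250000 − 7/100·(0.984800))/(1+7/100) = 2349/2500 ≈ 0.939600
step 3 [3y] bond c/1=9/200: DF=(1059493/1000000 − 9/200·(0.984800+0.939600))/(1+9/200) = 931/1000 ≈ 0.931000
step 4 [4y] zero: DF = P = 883/1000 ≈ 0.883000
step 5 [5y] zero: DF = P = 108/125 ≈ 0.864000
step 6 [6y] bond c/1=3/80: DF=(814937/800000 − 3/80·(0.984800+0.939600+0.931000+0.883000+0.864000))/(1+3/80) = 1631/2000 ≈ 0.815500

1 1 1231/1250
2 2 2349/2500
3 3 931/1000
4 4 883/1000
5 5 108/125
6 6 1631/2000
s(1y) = (1/(1231/1250) − 1)/(1) = 19/1231 ≈ 1.5435%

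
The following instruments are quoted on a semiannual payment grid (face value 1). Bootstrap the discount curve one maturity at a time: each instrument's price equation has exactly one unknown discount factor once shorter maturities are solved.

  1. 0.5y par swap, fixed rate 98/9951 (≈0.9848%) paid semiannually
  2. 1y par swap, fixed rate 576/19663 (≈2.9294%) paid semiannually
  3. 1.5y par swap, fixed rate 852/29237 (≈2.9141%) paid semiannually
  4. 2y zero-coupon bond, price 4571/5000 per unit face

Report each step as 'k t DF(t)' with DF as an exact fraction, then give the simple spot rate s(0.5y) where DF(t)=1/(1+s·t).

step 1 [0.5y] swap r/2=49/9951: DF=(1 − 49/9951·(0))/(1+49/9951) = 9951/10000 ≈ 0.995100
step 2 [1y] swap r/2=288/19663: DF=(1 − 288/19663·(0.995100))/(1+288/19663) = 607/625 ≈ 0.971200
step 3 [1.5y] swap r/2=426/29237: DF=(1 − 426/29237·(0.995100+0.971200))/(1+426/29237) = 4787/5000 ≈ 0.957400
step 4 [2y] zero: DF = P = 4571/5000 ≈ 0.914200

1 1/2 9951/10000
2 1 607/625
3 3/2 4787/5000
4 2 4571/5000
s(0.5y) = (1/(9951/10000) − 1)/(1/2) = 98/9951 ≈ 0.9848%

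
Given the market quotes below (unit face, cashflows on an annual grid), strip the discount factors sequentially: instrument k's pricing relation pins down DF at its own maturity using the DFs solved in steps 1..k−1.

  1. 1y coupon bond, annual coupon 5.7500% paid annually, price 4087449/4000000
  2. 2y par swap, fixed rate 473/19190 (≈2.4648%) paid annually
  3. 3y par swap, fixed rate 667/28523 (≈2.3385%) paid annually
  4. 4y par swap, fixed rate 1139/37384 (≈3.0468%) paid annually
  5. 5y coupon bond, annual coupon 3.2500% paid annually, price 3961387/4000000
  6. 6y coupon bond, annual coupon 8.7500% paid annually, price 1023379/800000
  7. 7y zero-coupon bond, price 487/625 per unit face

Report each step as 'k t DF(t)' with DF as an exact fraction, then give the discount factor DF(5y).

1 1 9663/10000
2 2 9527/10000
3 3 9333/10000
4 4 8861/10000
5 5 1683/2000
6 6 4039/5000
7 7 487/625
DF(5y) = 1683/2000 ≈ 0.841500

step 1 [1y] bond c/1=23/400: DF=(4087449/4000000 − 23/400·(0))/(1+23/400) = 9663/10000 ≈ 0.966300
step 2 [2y] swap r/1=473/19190: DF=(1 − 473/19190·(0.966300))/(1+473/19190) = 9527/10000 ≈ 0.952700
step 3 [3y] swap r/1=667/28523: DF=(1 − 667/28523·(0.966300+0.952700))/(1+667/28523) = 9333/10000 ≈ 0.933300
step 4 [4y] swap r/1=1139/37384: DF=(1 − 1139/37384·(0.966300+0.952700+0.933300))/(1+1139/37384) = 8861/10000 ≈ 0.886100
step 5 [5y] bond c/1=13/400: DF=(3961387/4000000 − 13/400·(0.966300+0.952700+0.933300+0.886100))/(1+13/400) = 1683/2000 ≈ 0.841500
step 6 [6y] bond c/1=7/80: DF=(1023379/800000 − 7/80·(0.966300+0.952700+0.933300+0.886100+0.841500))/(1+7/80) = 4039/5000 ≈ 0.807800
step 7 [7y] zero: DF = P = 487/625 ≈ 0.779200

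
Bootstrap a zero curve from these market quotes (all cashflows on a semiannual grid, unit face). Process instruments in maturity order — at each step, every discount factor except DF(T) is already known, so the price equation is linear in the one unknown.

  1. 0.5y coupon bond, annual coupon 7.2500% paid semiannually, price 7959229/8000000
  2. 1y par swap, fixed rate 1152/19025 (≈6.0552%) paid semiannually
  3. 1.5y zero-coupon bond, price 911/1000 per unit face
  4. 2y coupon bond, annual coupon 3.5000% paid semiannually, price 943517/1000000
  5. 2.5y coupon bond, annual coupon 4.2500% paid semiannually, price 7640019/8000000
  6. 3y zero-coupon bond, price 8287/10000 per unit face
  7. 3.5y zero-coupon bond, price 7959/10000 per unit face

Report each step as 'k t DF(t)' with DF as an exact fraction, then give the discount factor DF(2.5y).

step 1 [0.5y] bond c/2=29/800: DF=(7959229/8000000 − 29/800·(0))/(1+29/800) = 9601/10000 ≈ 0.960100
step 2 [1y] swap r/2=576/19025: DF=(1 − 576/19025·(0.960100))/(1+576/19025) = 589/625 ≈ 0.942400
step 3 [1.5y] zero: DF = P = 911/1000 ≈ 0.911000
step 4 [2y] bond c/2=7/400: DF=(943517/1000000 − 7/400·(0.960100+0.942400+0.911000))/(1+7/400) = 8789/10000 ≈ 0.878900
step 5 [2.5y] bond c/2=17/800: DF=(7640019/8000000 − 17/800·(0.960100+0.942400+0.911000+0.878900))/(1+17/800) = 8583/10000 ≈ 0.858300
step 6 [3y] zero: DF = P = 8287/10000 ≈ 0.828700
step 7 [3.5y] zero: DF = P = 7959/10000 ≈ 0.795900

1 1/2 9601/10000
2 1 589/625
3 3/2 911/1000
4 2 8789/10000
5 5/2 8583/10000
6 3 8287/10000
7 7/2 7959/10000
DF(2.5y) = 8583/10000 ≈ 0.858300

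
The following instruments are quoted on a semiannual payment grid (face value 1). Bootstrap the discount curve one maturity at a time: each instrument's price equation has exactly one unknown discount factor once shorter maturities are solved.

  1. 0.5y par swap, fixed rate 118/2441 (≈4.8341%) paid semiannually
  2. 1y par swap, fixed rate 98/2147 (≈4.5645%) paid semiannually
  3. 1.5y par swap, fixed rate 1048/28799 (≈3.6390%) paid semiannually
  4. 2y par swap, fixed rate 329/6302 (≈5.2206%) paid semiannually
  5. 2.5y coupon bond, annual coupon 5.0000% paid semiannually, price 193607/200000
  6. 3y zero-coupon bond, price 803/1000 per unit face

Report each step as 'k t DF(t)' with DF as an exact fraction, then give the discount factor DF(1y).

step 1 [0.5y] swap r/2=59/2441: DF=(1 − 59/2441·(0))/(1+59/2441) = 2441/2500 ≈ 0.976400
step 2 [1y] swap r/2=49/2147: DF=(1 − 49/2147·(0.976400))/(1+49/2147) = 9559/10000 ≈ 0.955900
step 3 [1.5y] swap r/2=524/28799: DF=(1 − 524/28799·(0.976400+0.955900))/(1+524/28799) = 2369/2500 ≈ 0.947600
step 4 [2y] swap r/2=329/12604: DF=(1 − 329/12604·(0.976400+0.955900+0.947600))/(1+329/12604) = 9013/10000 ≈ 0.901300
step 5 [2.5y] bond c/2=1/40: DF=(193607/200000 − 1/40·(0.976400+0.955900+0.947600+0.901300))/(1+1/40) = 4261/5000 ≈ 0.852200
step 6 [3y] zero: DF = P = 803/1000 ≈ 0.803000

1 1/2 2441/2500
2 1 9559/10000
3 3/2 2369/2500
4 2 9013/10000
5 5/2 4261/5000
6 3 803/1000
DF(1y) = 9559/10000 ≈ 0.955900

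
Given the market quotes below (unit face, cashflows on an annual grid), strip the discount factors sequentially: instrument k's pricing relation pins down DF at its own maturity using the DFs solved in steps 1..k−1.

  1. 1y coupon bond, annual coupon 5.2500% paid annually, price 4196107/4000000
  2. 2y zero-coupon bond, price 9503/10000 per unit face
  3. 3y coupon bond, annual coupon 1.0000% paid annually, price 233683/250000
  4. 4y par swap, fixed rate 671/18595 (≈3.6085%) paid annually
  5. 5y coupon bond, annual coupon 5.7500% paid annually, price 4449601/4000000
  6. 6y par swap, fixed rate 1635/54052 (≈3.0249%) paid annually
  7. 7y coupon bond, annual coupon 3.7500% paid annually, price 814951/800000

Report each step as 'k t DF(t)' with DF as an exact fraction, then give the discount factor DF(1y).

1 1 9967/10000
2 2 9503/10000
3 3 4531/5000
4 4 4329/5000
5 5 8497/10000
6 6 1673/2000
7 7 1573/2000
DF(1y) = 9967/10000 ≈ 0.996700

step 1 [1y] bond c/1=21/400: DF=(4196107/4000000 − 21/400·(0))/(1+21/400) = 9967/10000 ≈ 0.996700
step 2 [2y] zero: DF = P = 9503/10000 ≈ 0.950300
step 3 [3y] bond c/1=1/100: DF=(233683/250000 − 1/100·(0.996700+0.950300))/(1+1/100) = 4531/5000 ≈ 0.906200
step 4 [4y] swap r/1=671/18595: DF=(1 − 671/18595·(0.996700+0.950300+0.906200))/(1+671/18595) = 4329/5000 ≈ 0.865800
step 5 [5y] bond c/1=23/400: DF=(4449601/4000000 − 23/400·(0.996700+0.950300+0.906200+0.865800))/(1+23/400) = 8497/10000 ≈ 0.849700
step 6 [6y] swap r/1=1635/54052: DF=(1 − 1635/54052·(0.996700+0.950300+0.906200+0.865800+0.849700))/(1+1635/54052) = 1673/2000 ≈ 0.836500
step 7 [7y] bond c/1=3/80: DF=(814951/800000 − 3/80·(0.996700+0.950300+0.906200+0.865800+0.849700+0.836500))/(1+3/80) = 1573/2000 ≈ 0.786500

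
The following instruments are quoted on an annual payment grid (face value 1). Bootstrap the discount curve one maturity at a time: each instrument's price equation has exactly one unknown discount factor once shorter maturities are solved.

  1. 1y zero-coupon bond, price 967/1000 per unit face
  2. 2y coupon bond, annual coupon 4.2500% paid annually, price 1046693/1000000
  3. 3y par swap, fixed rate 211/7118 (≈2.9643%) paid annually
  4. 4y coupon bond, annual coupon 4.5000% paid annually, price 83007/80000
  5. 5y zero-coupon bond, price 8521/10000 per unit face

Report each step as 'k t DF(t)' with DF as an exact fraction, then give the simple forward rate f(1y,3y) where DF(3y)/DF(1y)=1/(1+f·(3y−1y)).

step 1 [1y] zero: DF = P = 967/1000 ≈ 0.967000
step 2 [2y] bond c/1=17/400: DF=(1046693/1000000 − 17/400·(0.967000))/(1+17/400) = 4823/5000 ≈ 0.964600
step 3 [3y] swap r/1=211/7118: DF=(1 − 211/7118·(0.967000+0.964600))/(1+211/7118) = 2289/2500 ≈ 0.915600
step 4 [4y] bond c/1=9/200: DF=(83007/80000 − 9/200·(0.967000+0.964600+0.915600))/(1+9/200) = 8703/10000 ≈ 0.870300
step 5 [5y] zero: DF = P = 8521/10000 ≈ 0.852100

1 1 967/1000
2 2 4823/5000
3 3 2289/2500
4 4 8703/10000
5 5 8521/10000
f(1y,3y) = ((967/1000)/(2289/2500) − 1)/(2) = 257/9156 ≈ 2.8069%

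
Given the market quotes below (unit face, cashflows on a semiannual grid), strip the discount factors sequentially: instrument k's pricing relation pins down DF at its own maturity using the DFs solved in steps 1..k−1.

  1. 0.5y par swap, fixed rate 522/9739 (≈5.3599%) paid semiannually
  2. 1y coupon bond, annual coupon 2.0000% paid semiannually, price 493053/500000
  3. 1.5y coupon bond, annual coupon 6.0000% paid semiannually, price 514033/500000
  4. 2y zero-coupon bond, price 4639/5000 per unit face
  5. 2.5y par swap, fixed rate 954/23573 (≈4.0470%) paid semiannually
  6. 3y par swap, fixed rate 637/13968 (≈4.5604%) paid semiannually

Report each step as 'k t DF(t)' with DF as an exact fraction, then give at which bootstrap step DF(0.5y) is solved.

1 1/2 9739/10000
2 1 9667/10000
3 3/2 1177/1250
4 2 4639/5000
5 5/2 4523/5000
6 3 4363/5000
DF(0.5y) is solved at step 1

step 1 [0.5y] swap r/2=261/9739: DF=(1 − 261/9739·(0))/(1+261/9739) = 9739/10000 ≈ 0.973900
step 2 [1y] bond c/2=1/100: DF=(493053/500000 − 1/100·(0.973900))/(1+1/100) = 9667/10000 ≈ 0.966700
step 3 [1.5y] bond c/2=3/100: DF=(514033/500000 − 3/100·(0.973900+0.966700))/(1+3/100) = 1177/1250 ≈ 0.941600
step 4 [2y] zero: DF = P = 4639/5000 ≈ 0.927800
step 5 [2.5y] swap r/2=477/23573: DF=(1 − 477/23573·(0.973900+0.966700+0.941600+0.927800))/(1+477/23573) = 4523/5000 ≈ 0.904600
step 6 [3y] swap r/2=637/27936: DF=(1 − 637/27936·(0.973900+0.966700+0.941600+0.927800+0.904600))/(1+637/27936) = 4363/5000 ≈ 0.872600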